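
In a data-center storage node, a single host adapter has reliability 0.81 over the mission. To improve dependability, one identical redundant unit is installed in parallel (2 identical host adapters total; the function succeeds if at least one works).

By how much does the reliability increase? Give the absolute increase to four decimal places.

R_before = 0.81
R_after = 1 − (1 − 0.81)^2 = 0.9639
ΔR = 0.9639 − 0.81 = 0.1539

0.1539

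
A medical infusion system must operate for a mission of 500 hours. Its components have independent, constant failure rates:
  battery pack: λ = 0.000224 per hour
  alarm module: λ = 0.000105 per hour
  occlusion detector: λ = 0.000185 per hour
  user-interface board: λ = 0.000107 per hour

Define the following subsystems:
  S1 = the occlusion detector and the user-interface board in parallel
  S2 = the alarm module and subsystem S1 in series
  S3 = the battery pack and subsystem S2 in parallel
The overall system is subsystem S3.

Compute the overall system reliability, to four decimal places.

0.9941

R(battery pack) = exp(−0.000224 × 500) = 0.894044
R(alarm module) = exp(−0.000105 × 500) = 0.948854
R(occlusion detector) = exp(−0.000185 × 500) = 0.911649
R(user-interface board) = exp(−0.000107 × 500) = 0.947906
Parallel (occlusion detector and user-interface board): 1 − (1 − 0.911649)(1 − 0.947906) = 0.995397
Series (alarm module and [0.995397]): 0.948854 × 0.995397 = 0.944486
Parallel (battery pack and [0.944486]): 1 − (1 − 0.894044)(1 − 0.944486) = 0.9941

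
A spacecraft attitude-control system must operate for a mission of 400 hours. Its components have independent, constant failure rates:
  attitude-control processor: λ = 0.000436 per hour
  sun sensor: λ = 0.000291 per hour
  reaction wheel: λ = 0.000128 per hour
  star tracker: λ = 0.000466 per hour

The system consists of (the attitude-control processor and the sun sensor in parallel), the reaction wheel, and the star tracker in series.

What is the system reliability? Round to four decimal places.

R(attitude-control processor) = exp(−0.000436 × 400) = 0.839961
R(sun sensor) = exp(−0.000291 × 400) = 0.890119
R(reaction wheel) = exp(−0.000128 × 400) = 0.950089
R(star tracker) = exp(−0.000466 × 400) = 0.829942
Parallel (attitude-control processor and sun sensor): 1 − (1 − 0.839961)(1 − 0.890119) = 0.982415
Series ([0.982415], reaction wheel, and star tracker): 0.982415 × 0.950089 × 0.829942 = 0.7747

0.7747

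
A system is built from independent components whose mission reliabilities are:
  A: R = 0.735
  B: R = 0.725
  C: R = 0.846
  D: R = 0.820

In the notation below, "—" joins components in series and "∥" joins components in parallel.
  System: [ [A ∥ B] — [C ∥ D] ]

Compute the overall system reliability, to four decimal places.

Parallel (A and B): 1 − (1 − 0.735000)(1 − 0.725000) = 0.927125
Parallel (C and D): 1 − (1 − 0.846000)(1 − 0.820000) = 0.972280
Series ([0.927125] and [0.972280]): 0.927125 × 0.972280 = 0.9014

0.9014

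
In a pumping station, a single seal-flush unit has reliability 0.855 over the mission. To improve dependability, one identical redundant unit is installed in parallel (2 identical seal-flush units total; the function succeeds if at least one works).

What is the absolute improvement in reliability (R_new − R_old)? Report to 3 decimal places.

R_before = 0.855
R_after = 1 − (1 − 0.855)^2 = 0.979
ΔR = 0.979 − 0.855 = 0.124

0.124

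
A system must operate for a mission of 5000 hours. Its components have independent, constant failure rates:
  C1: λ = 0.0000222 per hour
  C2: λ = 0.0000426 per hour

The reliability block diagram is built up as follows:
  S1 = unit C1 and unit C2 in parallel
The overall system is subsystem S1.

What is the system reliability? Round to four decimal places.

0.9798

R(C1) = exp(−0.0000222 × 5000) = 0.894939
R(C2) = exp(−0.0000426 × 5000) = 0.808156
Parallel (C1 and C2): 1 − (1 − 0.894939)(1 − 0.808156) = 0.9798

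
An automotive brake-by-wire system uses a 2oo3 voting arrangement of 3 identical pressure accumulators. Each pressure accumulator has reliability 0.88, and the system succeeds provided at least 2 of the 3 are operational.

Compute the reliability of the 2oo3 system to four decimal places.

R = Σ_{i=2}^{3} C(3,i) p^i (1−p)^{3−i} with p = 0.88
C(3,2)·0.88^2·0.12^1 = 0.278784
C(3,3)·0.88^3·0.12^0 = 0.681472
Sum = 0.9603

0.9603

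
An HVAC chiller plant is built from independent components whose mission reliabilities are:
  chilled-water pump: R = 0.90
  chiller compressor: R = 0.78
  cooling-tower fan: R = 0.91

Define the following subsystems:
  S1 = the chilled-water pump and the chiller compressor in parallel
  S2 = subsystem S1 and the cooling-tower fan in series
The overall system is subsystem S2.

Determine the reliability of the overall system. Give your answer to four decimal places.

Parallel (chilled-water pump and chiller compressor): 1 − (1 − 0.900000)(1 − 0.780000) = 0.978000
Series ([0.978000] and cooling-tower fan): 0.978000 × 0.910000 = 0.8900

0.8900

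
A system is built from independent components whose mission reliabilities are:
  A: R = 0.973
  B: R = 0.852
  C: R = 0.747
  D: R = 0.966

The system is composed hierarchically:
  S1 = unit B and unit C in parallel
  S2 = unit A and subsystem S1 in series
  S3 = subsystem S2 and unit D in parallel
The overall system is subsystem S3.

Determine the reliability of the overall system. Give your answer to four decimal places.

0.9978

Parallel (B and C): 1 − (1 − 0.852000)(1 − 0.747000) = 0.962556
Series (A and [0.962556]): 0.973000 × 0.962556 = 0.936567
Parallel ([0.936567] and D): 1 − (1 − 0.936567)(1 − 0.966000) = 0.9978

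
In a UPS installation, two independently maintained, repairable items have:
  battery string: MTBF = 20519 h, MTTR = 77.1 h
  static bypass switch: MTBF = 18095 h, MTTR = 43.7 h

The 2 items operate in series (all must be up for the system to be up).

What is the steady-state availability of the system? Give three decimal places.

A(battery string) = MTBF/(MTBF+MTTR) = 20519/(20519+77.1) = 0.996257
A(static bypass switch) = MTBF/(MTBF+MTTR) = 18095/(18095+43.7) = 0.997591
Series availability: 0.996257 × 0.997591 = 0.994

0.994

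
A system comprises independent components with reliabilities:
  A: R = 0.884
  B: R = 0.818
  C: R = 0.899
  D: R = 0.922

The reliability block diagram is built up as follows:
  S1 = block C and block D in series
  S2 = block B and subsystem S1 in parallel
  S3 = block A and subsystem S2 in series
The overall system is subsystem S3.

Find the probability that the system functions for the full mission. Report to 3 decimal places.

0.856

Series (C and D): 0.89900 × 0.92200 = 0.82888
Parallel (B and [0.82888]): 1 − (1 − 0.81800)(1 − 0.82888) = 0.96886
Series (A and [0.96886]): 0.88400 × 0.96886 = 0.856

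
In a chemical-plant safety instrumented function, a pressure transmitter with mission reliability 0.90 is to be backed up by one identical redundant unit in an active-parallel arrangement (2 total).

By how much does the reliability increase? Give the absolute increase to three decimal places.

0.090

R_before = 0.90
R_after = 1 − (1 − 0.90)^2 = 0.990
ΔR = 0.990 − 0.90 = 0.090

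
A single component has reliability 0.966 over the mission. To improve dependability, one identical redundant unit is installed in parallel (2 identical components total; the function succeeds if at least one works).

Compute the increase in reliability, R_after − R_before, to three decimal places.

R_before = 0.966
R_after = 1 − (1 − 0.966)^2 = 0.999
ΔR = 0.999 − 0.966 = 0.033

0.033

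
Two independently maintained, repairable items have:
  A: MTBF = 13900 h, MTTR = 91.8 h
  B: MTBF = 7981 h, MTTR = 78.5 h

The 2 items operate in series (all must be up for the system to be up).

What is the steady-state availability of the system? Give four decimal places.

0.9838

A(A) = MTBF/(MTBF+MTTR) = 13900/(13900+91.8) = 0.993439
A(B) = MTBF/(MTBF+MTTR) = 7981/(7981+78.5) = 0.990260
Series availability: 0.993439 × 0.990260 = 0.9838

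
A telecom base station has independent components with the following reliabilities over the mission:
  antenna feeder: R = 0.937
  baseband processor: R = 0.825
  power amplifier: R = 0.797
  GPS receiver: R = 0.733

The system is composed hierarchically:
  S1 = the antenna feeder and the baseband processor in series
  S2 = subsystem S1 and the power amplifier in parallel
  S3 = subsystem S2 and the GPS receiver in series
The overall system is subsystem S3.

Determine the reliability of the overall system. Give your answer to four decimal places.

0.6992

Series (antenna feeder and baseband processor): 0.937000 × 0.825000 = 0.773025
Parallel ([0.773025] and power amplifier): 1 − (1 − 0.773025)(1 − 0.797000) = 0.953924
Series ([0.953924] and GPS receiver): 0.953924 × 0.733000 = 0.6992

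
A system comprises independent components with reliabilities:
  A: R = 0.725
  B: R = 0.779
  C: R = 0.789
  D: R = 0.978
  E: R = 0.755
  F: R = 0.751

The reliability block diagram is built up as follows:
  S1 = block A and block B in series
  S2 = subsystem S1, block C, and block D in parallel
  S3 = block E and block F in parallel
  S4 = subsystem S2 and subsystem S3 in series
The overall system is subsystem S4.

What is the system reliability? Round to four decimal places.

0.9371

Series (A and B): 0.725000 × 0.779000 = 0.564775
Parallel ([0.564775], C, and D): 1 − (1 − 0.564775)(1 − 0.789000)(1 − 0.978000) = 0.997980
Parallel (E and F): 1 − (1 − 0.755000)(1 − 0.751000) = 0.938995
Series ([0.997980] and [0.938995]): 0.997980 × 0.938995 = 0.9371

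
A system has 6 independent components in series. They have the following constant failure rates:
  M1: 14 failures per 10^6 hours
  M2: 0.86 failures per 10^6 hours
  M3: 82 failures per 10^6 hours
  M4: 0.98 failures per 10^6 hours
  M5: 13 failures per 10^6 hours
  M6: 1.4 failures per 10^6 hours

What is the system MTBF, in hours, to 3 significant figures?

8910

Series of exponential components: λ_sys = Σ λ_i
λ_sys = 0.000014 + 0.00000086 + 0.000082 + 0.00000098 + 0.000013 + 0.0000014 = 1.1224e-04 /h
MTBF = 1 / λ_sys = 8910 h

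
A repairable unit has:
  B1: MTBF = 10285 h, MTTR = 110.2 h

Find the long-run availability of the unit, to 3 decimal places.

A(B1) = MTBF/(MTBF+MTTR) = 10285/(10285+110.2) = 0.989

0.989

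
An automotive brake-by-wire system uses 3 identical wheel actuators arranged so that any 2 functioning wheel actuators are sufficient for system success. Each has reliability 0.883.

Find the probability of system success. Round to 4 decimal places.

0.9621

R = Σ_{i=2}^{3} C(3,i) p^i (1−p)^{3−i} with p = 0.883
C(3,2)·0.883^2·0.117^1 = 0.273671
C(3,3)·0.883^3·0.117^0 = 0.688465
Sum = 0.9621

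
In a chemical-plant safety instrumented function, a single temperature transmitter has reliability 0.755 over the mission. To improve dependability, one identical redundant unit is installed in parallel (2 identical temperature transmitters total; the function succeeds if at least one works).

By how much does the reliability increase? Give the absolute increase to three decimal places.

R_before = 0.755
R_after = 1 − (1 − 0.755)^2 = 0.940
ΔR = 0.940 − 0.755 = 0.185

0.185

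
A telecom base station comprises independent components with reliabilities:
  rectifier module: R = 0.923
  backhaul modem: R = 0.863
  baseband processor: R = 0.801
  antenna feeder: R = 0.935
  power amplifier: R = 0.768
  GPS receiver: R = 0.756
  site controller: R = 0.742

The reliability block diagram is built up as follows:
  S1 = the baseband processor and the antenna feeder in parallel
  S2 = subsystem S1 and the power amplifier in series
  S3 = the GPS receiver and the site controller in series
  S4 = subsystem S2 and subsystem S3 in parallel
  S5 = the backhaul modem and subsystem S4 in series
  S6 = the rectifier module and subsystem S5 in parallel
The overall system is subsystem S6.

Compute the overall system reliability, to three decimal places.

0.982

Parallel (baseband processor and antenna feeder): 1 − (1 − 0.80100)(1 − 0.93500) = 0.98707
Series ([0.98707] and power amplifier): 0.98707 × 0.76800 = 0.75807
Series (GPS receiver and site controller): 0.75600 × 0.74200 = 0.56095
Parallel ([0.75807] and [0.56095]): 1 − (1 − 0.75807)(1 − 0.56095) = 0.89378
Series (backhaul modem and [0.89378]): 0.86300 × 0.89378 = 0.77133
Parallel (rectifier module and [0.77133]): 1 − (1 − 0.92300)(1 − 0.77133) = 0.982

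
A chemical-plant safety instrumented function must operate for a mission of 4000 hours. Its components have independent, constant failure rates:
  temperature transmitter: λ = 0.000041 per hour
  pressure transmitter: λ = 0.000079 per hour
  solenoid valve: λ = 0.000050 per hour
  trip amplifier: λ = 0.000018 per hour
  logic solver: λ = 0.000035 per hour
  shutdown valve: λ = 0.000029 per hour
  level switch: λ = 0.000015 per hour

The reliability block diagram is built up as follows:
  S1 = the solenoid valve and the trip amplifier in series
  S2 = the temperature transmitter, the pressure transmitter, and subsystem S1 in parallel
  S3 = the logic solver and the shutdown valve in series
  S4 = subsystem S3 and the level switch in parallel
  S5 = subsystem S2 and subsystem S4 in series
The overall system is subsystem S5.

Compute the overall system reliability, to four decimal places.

R(temperature transmitter) = exp(−0.000041 × 4000) = 0.848742
R(pressure transmitter) = exp(−0.000079 × 4000) = 0.729059
R(solenoid valve) = exp(−0.000050 × 4000) = 0.818731
R(trip amplifier) = exp(−0.000018 × 4000) = 0.930531
R(logic solver) = exp(−0.000035 × 4000) = 0.869358
R(shutdown valve) = exp(−0.000029 × 4000) = 0.890475
R(level switch) = exp(−0.000015 × 4000) = 0.941765
Series (solenoid valve and trip amplifier): 0.818731 × 0.930531 = 0.761855
Parallel (temperature transmitter, pressure transmitter, and [0.761855]): 1 − (1 − 0.848742)(1 − 0.729059)(1 − 0.761855) = 0.990240
Series (logic solver and shutdown valve): 0.869358 × 0.890475 = 0.774142
Parallel ([0.774142] and level switch): 1 − (1 − 0.774142)(1 − 0.941765) = 0.986847
Series ([0.990240] and [0.986847]): 0.990240 × 0.986847 = 0.9772

0.9772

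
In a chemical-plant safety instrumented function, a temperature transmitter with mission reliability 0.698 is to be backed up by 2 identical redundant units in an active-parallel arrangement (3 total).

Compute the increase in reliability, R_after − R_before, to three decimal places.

0.274

R_before = 0.698
R_after = 1 − (1 − 0.698)^3 = 0.972
ΔR = 0.972 − 0.698 = 0.274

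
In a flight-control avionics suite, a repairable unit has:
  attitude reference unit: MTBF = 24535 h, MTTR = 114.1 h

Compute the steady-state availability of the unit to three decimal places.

0.995

A(attitude reference unit) = MTBF/(MTBF+MTTR) = 24535/(24535+114.1) = 0.995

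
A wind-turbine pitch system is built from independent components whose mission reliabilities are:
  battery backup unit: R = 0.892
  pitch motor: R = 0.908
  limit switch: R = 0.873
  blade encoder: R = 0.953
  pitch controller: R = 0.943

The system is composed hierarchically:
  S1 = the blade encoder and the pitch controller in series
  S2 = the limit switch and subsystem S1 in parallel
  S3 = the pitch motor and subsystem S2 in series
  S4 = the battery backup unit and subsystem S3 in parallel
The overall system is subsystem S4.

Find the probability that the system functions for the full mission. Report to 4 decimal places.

0.9888

Series (blade encoder and pitch controller): 0.953000 × 0.943000 = 0.898679
Parallel (limit switch and [0.898679]): 1 − (1 − 0.873000)(1 − 0.898679) = 0.987132
Series (pitch motor and [0.987132]): 0.908000 × 0.987132 = 0.896316
Parallel (battery backup unit and [0.896316]): 1 − (1 − 0.892000)(1 − 0.896316) = 0.9888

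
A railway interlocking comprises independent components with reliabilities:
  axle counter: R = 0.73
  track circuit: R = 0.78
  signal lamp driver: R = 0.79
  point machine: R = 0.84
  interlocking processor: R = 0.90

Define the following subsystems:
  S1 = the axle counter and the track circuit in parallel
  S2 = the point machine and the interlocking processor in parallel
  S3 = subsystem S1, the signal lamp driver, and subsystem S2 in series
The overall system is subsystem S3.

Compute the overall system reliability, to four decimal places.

0.7312

Parallel (axle counter and track circuit): 1 − (1 − 0.730000)(1 − 0.780000) = 0.940600
Parallel (point machine and interlocking processor): 1 − (1 − 0.840000)(1 − 0.900000) = 0.984000
Series ([0.940600], signal lamp driver, and [0.984000]): 0.940600 × 0.790000 × 0.984000 = 0.7312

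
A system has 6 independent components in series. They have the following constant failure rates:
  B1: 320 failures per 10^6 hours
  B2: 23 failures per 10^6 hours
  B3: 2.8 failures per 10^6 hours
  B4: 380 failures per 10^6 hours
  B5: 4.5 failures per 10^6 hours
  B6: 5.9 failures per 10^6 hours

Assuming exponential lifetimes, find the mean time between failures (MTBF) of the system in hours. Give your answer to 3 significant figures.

1360

Series of exponential components: λ_sys = Σ λ_i
λ_sys = 0.00032 + 0.000023 + 0.0000028 + 0.00038 + 0.0000045 + 0.0000059 = 7.3620e-04 /h
MTBF = 1 / λ_sys = 1360 h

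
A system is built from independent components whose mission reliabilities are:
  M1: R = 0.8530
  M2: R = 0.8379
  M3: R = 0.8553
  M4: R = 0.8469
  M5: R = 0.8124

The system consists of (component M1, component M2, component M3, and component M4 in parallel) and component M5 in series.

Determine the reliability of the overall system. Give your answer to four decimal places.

Parallel (M1, M2, M3, and M4): 1 − (1 − 0.853000)(1 − 0.837900)(1 − 0.855300)(1 − 0.846900) = 0.999472
Series ([0.999472] and M5): 0.999472 × 0.812400 = 0.8120

0.8120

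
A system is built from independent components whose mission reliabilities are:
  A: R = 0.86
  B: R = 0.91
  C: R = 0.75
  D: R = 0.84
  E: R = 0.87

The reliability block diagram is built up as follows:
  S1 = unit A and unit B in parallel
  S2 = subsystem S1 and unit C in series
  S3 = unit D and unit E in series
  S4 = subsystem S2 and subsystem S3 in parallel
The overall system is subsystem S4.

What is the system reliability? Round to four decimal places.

Parallel (A and B): 1 − (1 − 0.860000)(1 − 0.910000) = 0.987400
Series ([0.987400] and C): 0.987400 × 0.750000 = 0.740550
Series (D and E): 0.840000 × 0.870000 = 0.730800
Parallel ([0.740550] and [0.730800]): 1 − (1 − 0.740550)(1 − 0.730800) = 0.9302

0.9302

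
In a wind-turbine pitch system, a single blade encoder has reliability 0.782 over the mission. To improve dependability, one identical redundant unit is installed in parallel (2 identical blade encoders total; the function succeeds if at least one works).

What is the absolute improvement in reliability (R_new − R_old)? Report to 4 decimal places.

R_before = 0.782
R_after = 1 − (1 − 0.782)^2 = 0.9525
ΔR = 0.9525 − 0.782 = 0.1705

0.1705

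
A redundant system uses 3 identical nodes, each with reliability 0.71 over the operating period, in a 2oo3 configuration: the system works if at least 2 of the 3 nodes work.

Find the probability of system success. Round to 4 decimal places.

R = Σ_{i=2}^{3} C(3,i) p^i (1−p)^{3−i} with p = 0.71
C(3,2)·0.71^2·0.29^1 = 0.438567
C(3,3)·0.71^3·0.29^0 = 0.357911
Sum = 0.7965

0.7965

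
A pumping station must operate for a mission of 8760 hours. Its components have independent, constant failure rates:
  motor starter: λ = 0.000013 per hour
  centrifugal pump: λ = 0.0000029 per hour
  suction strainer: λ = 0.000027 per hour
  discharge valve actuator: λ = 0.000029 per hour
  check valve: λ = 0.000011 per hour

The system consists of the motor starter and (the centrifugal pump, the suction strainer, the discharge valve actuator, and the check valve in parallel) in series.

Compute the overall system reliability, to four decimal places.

0.8923

R(motor starter) = exp(−0.000013 × 8760) = 0.892365
R(centrifugal pump) = exp(−0.0000029 × 8760) = 0.974916
R(suction strainer) = exp(−0.000027 × 8760) = 0.789370
R(discharge valve actuator) = exp(−0.000029 × 8760) = 0.775661
R(check valve) = exp(−0.000011 × 8760) = 0.908137
Parallel (centrifugal pump, suction strainer, discharge valve actuator, and check valve): 1 − (1 − 0.974916)(1 − 0.789370)(1 − 0.775661)(1 − 0.908137) = 0.999891
Series (motor starter and [0.999891]): 0.892365 × 0.999891 = 0.8923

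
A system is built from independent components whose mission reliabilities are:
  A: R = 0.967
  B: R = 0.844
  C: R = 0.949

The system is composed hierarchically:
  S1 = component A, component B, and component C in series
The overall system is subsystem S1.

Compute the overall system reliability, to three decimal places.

0.775

Series (A, B, and C): 0.96700 × 0.84400 × 0.94900 = 0.775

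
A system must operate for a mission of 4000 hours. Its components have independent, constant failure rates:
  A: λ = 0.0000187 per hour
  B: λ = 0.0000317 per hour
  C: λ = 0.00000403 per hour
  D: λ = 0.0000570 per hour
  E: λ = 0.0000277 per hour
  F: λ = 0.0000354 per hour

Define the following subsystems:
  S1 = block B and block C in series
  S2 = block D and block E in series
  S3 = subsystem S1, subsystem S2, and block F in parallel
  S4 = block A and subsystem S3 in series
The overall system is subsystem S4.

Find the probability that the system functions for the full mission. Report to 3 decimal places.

0.923

R(A) = exp(−0.0000187 × 4000) = 0.92793
R(B) = exp(−0.0000317 × 4000) = 0.88091
R(C) = exp(−0.00000403 × 4000) = 0.98401
R(D) = exp(−0.0000570 × 4000) = 0.79612
R(E) = exp(−0.0000277 × 4000) = 0.89512
R(F) = exp(−0.0000354 × 4000) = 0.86797
Series (B and C): 0.88091 × 0.98401 = 0.86682
Series (D and E): 0.79612 × 0.89512 = 0.71262
Parallel ([0.86682], [0.71262], and F): 1 − (1 − 0.86682)(1 − 0.71262)(1 − 0.86797) = 0.99495
Series (A and [0.99495]): 0.92793 × 0.99495 = 0.923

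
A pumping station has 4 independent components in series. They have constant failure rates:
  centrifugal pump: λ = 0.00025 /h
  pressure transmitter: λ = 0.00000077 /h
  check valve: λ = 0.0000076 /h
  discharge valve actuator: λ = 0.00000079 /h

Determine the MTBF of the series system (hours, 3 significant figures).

Series of exponential components: λ_sys = Σ λ_i
λ_sys = 0.00025 + 0.00000077 + 0.0000076 + 0.00000079 = 2.5916e-04 /h
MTBF = 1 / λ_sys = 3860 h

3860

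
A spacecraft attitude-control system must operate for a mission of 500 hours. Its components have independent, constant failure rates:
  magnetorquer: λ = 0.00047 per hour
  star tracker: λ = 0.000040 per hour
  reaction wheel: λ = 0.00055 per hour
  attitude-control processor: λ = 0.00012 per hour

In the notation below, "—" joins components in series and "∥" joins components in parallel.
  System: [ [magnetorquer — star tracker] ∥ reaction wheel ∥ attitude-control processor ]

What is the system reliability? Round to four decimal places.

0.9968

R(magnetorquer) = exp(−0.00047 × 500) = 0.790571
R(star tracker) = exp(−0.000040 × 500) = 0.980199
R(reaction wheel) = exp(−0.00055 × 500) = 0.759572
R(attitude-control processor) = exp(−0.00012 × 500) = 0.941765
Series (magnetorquer and star tracker): 0.790571 × 0.980199 = 0.774917
Parallel ([0.774917], reaction wheel, and attitude-control processor): 1 − (1 − 0.774917)(1 − 0.759572)(1 − 0.941765) = 0.9968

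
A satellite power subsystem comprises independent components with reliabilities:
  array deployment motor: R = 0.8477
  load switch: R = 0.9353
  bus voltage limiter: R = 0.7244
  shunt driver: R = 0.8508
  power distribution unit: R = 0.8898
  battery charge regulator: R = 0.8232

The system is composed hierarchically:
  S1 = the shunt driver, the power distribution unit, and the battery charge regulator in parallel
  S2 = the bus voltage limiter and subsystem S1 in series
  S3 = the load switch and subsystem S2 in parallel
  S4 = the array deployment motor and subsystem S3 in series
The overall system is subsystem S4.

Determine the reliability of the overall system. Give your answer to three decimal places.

Parallel (shunt driver, power distribution unit, and battery charge regulator): 1 − (1 − 0.85080)(1 − 0.88980)(1 − 0.82320) = 0.99709
Series (bus voltage limiter and [0.99709]): 0.72440 × 0.99709 = 0.72229
Parallel (load switch and [0.72229]): 1 − (1 − 0.93530)(1 − 0.72229) = 0.98203
Series (array deployment motor and [0.98203]): 0.84770 × 0.98203 = 0.832

0.832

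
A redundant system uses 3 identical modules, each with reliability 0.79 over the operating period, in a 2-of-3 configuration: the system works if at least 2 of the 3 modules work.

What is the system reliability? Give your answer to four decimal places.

R = Σ_{i=2}^{3} C(3,i) p^i (1−p)^{3−i} with p = 0.79
C(3,2)·0.79^2·0.21^1 = 0.393183
C(3,3)·0.79^3·0.21^0 = 0.493039
Sum = 0.8862

0.8862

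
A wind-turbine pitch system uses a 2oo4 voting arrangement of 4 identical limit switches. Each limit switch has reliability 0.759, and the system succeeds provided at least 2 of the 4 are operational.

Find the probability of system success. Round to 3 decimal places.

0.954

R = Σ_{i=2}^{4} C(4,i) p^i (1−p)^{4−i} with p = 0.759
C(4,2)·0.759^2·0.241^2 = 0.20076
C(4,3)·0.759^3·0.241^1 = 0.42150
C(4,4)·0.759^4·0.241^0 = 0.33187
Sum = 0.954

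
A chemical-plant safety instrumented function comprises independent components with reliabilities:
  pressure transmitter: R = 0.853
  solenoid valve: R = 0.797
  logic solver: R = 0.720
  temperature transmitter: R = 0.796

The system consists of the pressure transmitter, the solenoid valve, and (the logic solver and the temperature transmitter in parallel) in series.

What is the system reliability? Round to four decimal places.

0.6410

Parallel (logic solver and temperature transmitter): 1 − (1 − 0.720000)(1 − 0.796000) = 0.942880
Series (pressure transmitter, solenoid valve, and [0.942880]): 0.853000 × 0.797000 × 0.942880 = 0.6410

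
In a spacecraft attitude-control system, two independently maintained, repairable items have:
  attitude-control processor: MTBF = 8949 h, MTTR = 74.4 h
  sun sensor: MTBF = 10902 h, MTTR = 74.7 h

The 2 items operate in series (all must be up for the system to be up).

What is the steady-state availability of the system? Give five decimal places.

0.98501

A(attitude-control processor) = MTBF/(MTBF+MTTR) = 8949/(8949+74.4) = 0.991755
A(sun sensor) = MTBF/(MTBF+MTTR) = 10902/(10902+74.7) = 0.993195
Series availability: 0.991755 × 0.993195 = 0.98501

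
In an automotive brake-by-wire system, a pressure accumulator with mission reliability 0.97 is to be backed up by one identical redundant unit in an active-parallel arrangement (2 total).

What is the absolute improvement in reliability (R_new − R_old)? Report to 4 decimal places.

0.0291

R_before = 0.97
R_after = 1 − (1 − 0.97)^2 = 0.9991
ΔR = 0.9991 − 0.97 = 0.0291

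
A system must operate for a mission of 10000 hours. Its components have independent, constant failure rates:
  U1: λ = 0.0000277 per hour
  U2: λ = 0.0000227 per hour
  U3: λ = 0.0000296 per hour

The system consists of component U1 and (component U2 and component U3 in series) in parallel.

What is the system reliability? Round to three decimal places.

0.901

R(U1) = exp(−0.0000277 × 10000) = 0.75805
R(U2) = exp(−0.0000227 × 10000) = 0.79692
R(U3) = exp(−0.0000296 × 10000) = 0.74379
Series (U2 and U3): 0.79692 × 0.74379 = 0.59274
Parallel (U1 and [0.59274]): 1 − (1 − 0.75805)(1 − 0.59274) = 0.901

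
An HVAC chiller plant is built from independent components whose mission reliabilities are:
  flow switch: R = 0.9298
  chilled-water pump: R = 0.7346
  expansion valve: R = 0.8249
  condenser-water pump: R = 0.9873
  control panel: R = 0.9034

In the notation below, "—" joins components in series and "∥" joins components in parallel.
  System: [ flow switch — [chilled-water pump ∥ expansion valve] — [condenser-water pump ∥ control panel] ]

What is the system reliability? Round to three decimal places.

Parallel (chilled-water pump and expansion valve): 1 − (1 − 0.73460)(1 − 0.82490) = 0.95353
Parallel (condenser-water pump and control panel): 1 − (1 − 0.98730)(1 − 0.90340) = 0.99877
Series (flow switch, [0.95353], and [0.99877]): 0.92980 × 0.95353 × 0.99877 = 0.886

0.886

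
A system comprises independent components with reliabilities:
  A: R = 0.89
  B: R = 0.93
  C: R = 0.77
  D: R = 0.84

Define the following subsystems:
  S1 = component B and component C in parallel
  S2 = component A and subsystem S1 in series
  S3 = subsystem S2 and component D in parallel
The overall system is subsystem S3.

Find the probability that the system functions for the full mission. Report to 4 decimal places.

Parallel (B and C): 1 − (1 − 0.930000)(1 − 0.770000) = 0.983900
Series (A and [0.983900]): 0.890000 × 0.983900 = 0.875671
Parallel ([0.875671] and D): 1 − (1 − 0.875671)(1 − 0.840000) = 0.9801

0.9801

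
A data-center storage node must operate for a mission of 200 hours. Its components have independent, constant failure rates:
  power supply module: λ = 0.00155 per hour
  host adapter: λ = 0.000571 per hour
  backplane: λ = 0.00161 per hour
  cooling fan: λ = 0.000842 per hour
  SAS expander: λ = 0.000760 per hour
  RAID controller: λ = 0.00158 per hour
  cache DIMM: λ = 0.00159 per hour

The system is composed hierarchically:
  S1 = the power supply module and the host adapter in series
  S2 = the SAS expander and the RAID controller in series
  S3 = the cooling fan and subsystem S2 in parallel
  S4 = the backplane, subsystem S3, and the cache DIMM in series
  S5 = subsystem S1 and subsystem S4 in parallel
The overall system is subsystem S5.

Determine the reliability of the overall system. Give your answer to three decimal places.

0.826

R(power supply module) = exp(−0.00155 × 200) = 0.73345
R(host adapter) = exp(−0.000571 × 200) = 0.89208
R(backplane) = exp(−0.00161 × 200) = 0.72470
R(cooling fan) = exp(−0.000842 × 200) = 0.84502
R(SAS expander) = exp(−0.000760 × 200) = 0.85899
R(RAID controller) = exp(−0.00158 × 200) = 0.72906
R(cache DIMM) = exp(−0.00159 × 200) = 0.72760
Series (power supply module and host adapter): 0.73345 × 0.89208 = 0.65430
Series (SAS expander and RAID controller): 0.85899 × 0.72906 = 0.62626
Parallel (cooling fan and [0.62626]): 1 − (1 − 0.84502)(1 − 0.62626) = 0.94208
Series (backplane, [0.94208], and cache DIMM): 0.72470 × 0.94208 × 0.72760 = 0.49675
Parallel ([0.65430] and [0.49675]): 1 − (1 − 0.65430)(1 − 0.49675) = 0.826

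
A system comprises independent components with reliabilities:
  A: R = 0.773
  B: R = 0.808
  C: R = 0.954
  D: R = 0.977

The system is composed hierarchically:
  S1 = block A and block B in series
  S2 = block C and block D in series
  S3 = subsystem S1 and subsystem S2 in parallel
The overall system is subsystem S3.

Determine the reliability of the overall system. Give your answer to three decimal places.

Series (A and B): 0.77300 × 0.80800 = 0.62458
Series (C and D): 0.95400 × 0.97700 = 0.93206
Parallel ([0.62458] and [0.93206]): 1 − (1 − 0.62458)(1 − 0.93206) = 0.974

0.974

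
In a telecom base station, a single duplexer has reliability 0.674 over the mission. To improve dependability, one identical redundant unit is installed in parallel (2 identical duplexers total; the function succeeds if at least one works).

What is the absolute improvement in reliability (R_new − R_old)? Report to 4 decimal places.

0.2197

R_before = 0.674
R_after = 1 − (1 − 0.674)^2 = 0.8937
ΔR = 0.8937 − 0.674 = 0.2197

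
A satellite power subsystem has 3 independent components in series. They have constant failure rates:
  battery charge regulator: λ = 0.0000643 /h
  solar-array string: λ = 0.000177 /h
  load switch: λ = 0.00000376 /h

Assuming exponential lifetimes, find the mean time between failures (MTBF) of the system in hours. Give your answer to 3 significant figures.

Series of exponential components: λ_sys = Σ λ_i
λ_sys = 0.0000643 + 0.000177 + 0.00000376 = 2.4506e-04 /h
MTBF = 1 / λ_sys = 4080 h

4080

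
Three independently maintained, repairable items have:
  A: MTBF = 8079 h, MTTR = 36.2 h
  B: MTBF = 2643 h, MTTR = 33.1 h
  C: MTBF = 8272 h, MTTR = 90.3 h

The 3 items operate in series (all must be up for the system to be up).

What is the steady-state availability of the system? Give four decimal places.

0.9726

A(A) = MTBF/(MTBF+MTTR) = 8079/(8079+36.2) = 0.995539
A(B) = MTBF/(MTBF+MTTR) = 2643/(2643+33.1) = 0.987631
A(C) = MTBF/(MTBF+MTTR) = 8272/(8272+90.3) = 0.989202
Series availability: 0.995539 × 0.987631 × 0.989202 = 0.9726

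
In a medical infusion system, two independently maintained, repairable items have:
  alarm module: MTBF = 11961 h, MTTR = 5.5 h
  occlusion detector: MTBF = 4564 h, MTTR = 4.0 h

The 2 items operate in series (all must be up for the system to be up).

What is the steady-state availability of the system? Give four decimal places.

0.9987

A(alarm module) = MTBF/(MTBF+MTTR) = 11961/(11961+5.5) = 0.999540
A(occlusion detector) = MTBF/(MTBF+MTTR) = 4564/(4564+4.0) = 0.999124
Series availability: 0.999540 × 0.999124 = 0.9987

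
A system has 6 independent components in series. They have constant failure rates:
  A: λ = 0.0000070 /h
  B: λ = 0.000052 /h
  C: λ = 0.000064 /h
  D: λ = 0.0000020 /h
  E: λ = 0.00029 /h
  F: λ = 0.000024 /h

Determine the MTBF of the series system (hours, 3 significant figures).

2280

Series of exponential components: λ_sys = Σ λ_i
λ_sys = 0.0000070 + 0.000052 + 0.000064 + 0.0000020 + 0.00029 + 0.000024 = 4.3900e-04 /h
MTBF = 1 / λ_sys = 2280 h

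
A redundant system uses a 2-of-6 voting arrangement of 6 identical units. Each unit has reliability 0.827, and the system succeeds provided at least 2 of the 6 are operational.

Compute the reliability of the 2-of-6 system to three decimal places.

R = Σ_{i=2}^{6} C(6,i) p^i (1−p)^{6−i} with p = 0.827
C(6,2)·0.827^2·0.173^4 = 0.00919
C(6,3)·0.827^3·0.173^3 = 0.05857
C(6,4)·0.827^4·0.173^2 = 0.20999
C(6,5)·0.827^5·0.173^1 = 0.40154
C(6,6)·0.827^6·0.173^0 = 0.31991
Sum = 0.999

0.999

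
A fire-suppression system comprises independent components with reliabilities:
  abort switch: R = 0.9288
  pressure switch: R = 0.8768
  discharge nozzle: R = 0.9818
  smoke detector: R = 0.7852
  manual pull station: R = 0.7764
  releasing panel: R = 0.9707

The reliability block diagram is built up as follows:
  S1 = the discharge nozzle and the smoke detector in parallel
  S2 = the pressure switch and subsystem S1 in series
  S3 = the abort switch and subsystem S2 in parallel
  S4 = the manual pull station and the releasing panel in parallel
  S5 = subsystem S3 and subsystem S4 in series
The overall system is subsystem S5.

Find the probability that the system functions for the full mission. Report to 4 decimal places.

0.9845

Parallel (discharge nozzle and smoke detector): 1 − (1 − 0.981800)(1 − 0.785200) = 0.996091
Series (pressure switch and [0.996091]): 0.876800 × 0.996091 = 0.873373
Parallel (abort switch and [0.873373]): 1 − (1 − 0.928800)(1 − 0.873373) = 0.990984
Parallel (manual pull station and releasing panel): 1 − (1 − 0.776400)(1 − 0.970700) = 0.993449
Series ([0.990984] and [0.993449]): 0.990984 × 0.993449 = 0.9845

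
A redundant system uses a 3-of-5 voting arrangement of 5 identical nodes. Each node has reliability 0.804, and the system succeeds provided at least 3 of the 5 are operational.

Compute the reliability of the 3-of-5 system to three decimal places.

R = Σ_{i=3}^{5} C(5,i) p^i (1−p)^{5−i} with p = 0.804
C(5,3)·0.804^3·0.196^2 = 0.19966
C(5,4)·0.804^4·0.196^1 = 0.40950
C(5,5)·0.804^5·0.196^0 = 0.33595
Sum = 0.945

0.945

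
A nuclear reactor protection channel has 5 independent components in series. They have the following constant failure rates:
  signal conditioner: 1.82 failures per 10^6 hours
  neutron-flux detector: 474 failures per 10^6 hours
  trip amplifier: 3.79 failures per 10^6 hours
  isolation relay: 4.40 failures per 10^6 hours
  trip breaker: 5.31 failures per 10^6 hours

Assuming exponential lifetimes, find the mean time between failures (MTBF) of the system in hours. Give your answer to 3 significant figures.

2040

Series of exponential components: λ_sys = Σ λ_i
λ_sys = 0.00000182 + 0.000474 + 0.00000379 + 0.00000440 + 0.00000531 = 4.8932e-04 /h
MTBF = 1 / λ_sys = 2040 h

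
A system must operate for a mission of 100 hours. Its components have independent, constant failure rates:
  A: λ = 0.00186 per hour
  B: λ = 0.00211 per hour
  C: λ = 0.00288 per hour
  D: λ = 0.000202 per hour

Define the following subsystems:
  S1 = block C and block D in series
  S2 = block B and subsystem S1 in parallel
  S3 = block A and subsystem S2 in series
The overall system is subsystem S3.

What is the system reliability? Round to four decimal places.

0.7884

R(A) = exp(−0.00186 × 100) = 0.830274
R(B) = exp(−0.00211 × 100) = 0.809774
R(C) = exp(−0.00288 × 100) = 0.749762
R(D) = exp(−0.000202 × 100) = 0.980003
Series (C and D): 0.749762 × 0.980003 = 0.734769
Parallel (B and [0.734769]): 1 − (1 − 0.809774)(1 − 0.734769) = 0.949546
Series (A and [0.949546]): 0.830274 × 0.949546 = 0.7884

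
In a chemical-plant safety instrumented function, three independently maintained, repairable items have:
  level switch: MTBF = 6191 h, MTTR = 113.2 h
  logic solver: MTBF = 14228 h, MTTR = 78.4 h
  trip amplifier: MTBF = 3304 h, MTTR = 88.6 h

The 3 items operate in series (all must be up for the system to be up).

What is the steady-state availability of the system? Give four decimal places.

A(level switch) = MTBF/(MTBF+MTTR) = 6191/(6191+113.2) = 0.982044
A(logic solver) = MTBF/(MTBF+MTTR) = 14228/(14228+78.4) = 0.994520
A(trip amplifier) = MTBF/(MTBF+MTTR) = 3304/(3304+88.6) = 0.973884
Series availability: 0.982044 × 0.994520 × 0.973884 = 0.9512

0.9512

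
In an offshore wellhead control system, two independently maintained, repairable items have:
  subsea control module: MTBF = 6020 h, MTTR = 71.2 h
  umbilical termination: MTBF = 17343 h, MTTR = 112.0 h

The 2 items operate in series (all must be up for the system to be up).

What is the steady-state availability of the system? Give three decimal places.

A(subsea control module) = MTBF/(MTBF+MTTR) = 6020/(6020+71.2) = 0.988311
A(umbilical termination) = MTBF/(MTBF+MTTR) = 17343/(17343+112.0) = 0.993584
Series availability: 0.988311 × 0.993584 = 0.982

0.982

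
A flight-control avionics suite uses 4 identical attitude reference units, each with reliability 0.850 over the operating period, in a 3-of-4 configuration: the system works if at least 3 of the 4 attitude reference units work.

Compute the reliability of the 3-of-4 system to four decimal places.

R = Σ_{i=3}^{4} C(4,i) p^i (1−p)^{4−i} with p = 0.850
C(4,3)·0.850^3·0.150^1 = 0.368475
C(4,4)·0.850^4·0.150^0 = 0.522006
Sum = 0.8905

0.8905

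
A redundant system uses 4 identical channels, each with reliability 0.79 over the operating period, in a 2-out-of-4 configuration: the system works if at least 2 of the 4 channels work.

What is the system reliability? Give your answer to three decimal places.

0.969

R = Σ_{i=2}^{4} C(4,i) p^i (1−p)^{4−i} with p = 0.79
C(4,2)·0.79^2·0.21^2 = 0.16514
C(4,3)·0.79^3·0.21^1 = 0.41415
C(4,4)·0.79^4·0.21^0 = 0.38950
Sum = 0.969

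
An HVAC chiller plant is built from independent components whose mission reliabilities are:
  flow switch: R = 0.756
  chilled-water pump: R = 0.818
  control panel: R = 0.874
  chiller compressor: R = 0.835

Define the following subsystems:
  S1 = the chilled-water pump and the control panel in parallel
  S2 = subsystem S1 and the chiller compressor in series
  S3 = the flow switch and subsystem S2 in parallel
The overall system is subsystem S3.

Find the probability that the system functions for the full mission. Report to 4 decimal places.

0.9551

Parallel (chilled-water pump and control panel): 1 − (1 − 0.818000)(1 − 0.874000) = 0.977068
Series ([0.977068] and chiller compressor): 0.977068 × 0.835000 = 0.815852
Parallel (flow switch and [0.815852]): 1 − (1 − 0.756000)(1 − 0.815852) = 0.9551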